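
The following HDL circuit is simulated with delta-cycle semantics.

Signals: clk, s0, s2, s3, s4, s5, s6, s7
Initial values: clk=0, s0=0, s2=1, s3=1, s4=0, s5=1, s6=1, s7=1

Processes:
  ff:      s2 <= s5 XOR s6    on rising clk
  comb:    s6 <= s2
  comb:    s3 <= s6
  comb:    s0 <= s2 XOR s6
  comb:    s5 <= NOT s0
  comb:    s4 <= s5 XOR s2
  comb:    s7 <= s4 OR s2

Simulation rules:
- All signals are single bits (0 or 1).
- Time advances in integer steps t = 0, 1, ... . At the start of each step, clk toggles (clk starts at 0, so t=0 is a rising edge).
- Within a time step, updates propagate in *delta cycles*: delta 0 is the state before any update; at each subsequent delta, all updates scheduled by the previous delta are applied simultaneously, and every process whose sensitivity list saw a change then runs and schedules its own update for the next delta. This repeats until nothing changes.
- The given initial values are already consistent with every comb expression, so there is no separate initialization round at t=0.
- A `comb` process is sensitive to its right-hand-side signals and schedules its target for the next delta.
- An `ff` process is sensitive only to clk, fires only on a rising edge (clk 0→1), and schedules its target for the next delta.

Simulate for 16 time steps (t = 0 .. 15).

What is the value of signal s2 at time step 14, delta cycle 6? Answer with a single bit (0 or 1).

1

[bits: clk,s3,s6,s4,s2,s7,s0,s5]
t=0: Δ0=01101101 Δ1=11101101 Δ2=11100101 Δ3=11010011 Δ4=10010100 Δ5=10000101 Δ6=10010001 Δ7=10010101 | 7Δ
t=1: Δ0=10010101 Δ1=00010101 | 1Δ
t=2: Δ0=00010101 Δ1=10010101 Δ2=10011101 Δ3=10101111 Δ4=11101100 Δ5=11111101 Δ6=11101101 | 6Δ
t=3: Δ0=11101101 Δ1=01101101 | 1Δ
t=4: Δ0=01101101 Δ1=11101101 Δ2=11100101 Δ3=11010011 Δ4=10010100 Δ5=10000101 Δ6=10010001 Δ7=10010101 | 7Δ
t=5: Δ0=10010101 Δ1=00010101 | 1Δ
t=6: Δ0=00010101 Δ1=10010101 Δ2=10011101 Δ3=10101111 Δ4=11101100 Δ5=11111101 Δ6=11101101 | 6Δ
t=7: Δ0=11101101 Δ1=01101101 | 1Δ
t=8: Δ0=01101101 Δ1=11101101 Δ2=11100101 Δ3=11010011 Δ4=10010100 Δ5=10000101 Δ6=10010001 Δ7=10010101 | 7Δ
t=9: Δ0=10010101 Δ1=00010101 | 1Δ
t=10: Δ0=00010101 Δ1=10010101 Δ2=10011101 Δ3=10101111 Δ4=11101100 Δ5=11111101 Δ6=11101101 | 6Δ
t=11: Δ0=11101101 Δ1=01101101 | 1Δ
t=12: Δ0=01101101 Δ1=11101101 Δ2=11100101 Δ3=11010011 Δ4=10010100 Δ5=10000101 Δ6=10010001 Δ7=10010101 | 7Δ
t=13: Δ0=10010101 Δ1=00010101 | 1Δ
t=14: Δ0=00010101 Δ1=10010101 Δ2=10011101 Δ3=10101111 Δ4=11101100 Δ5=11111101 Δ6=11101101 | 6Δ
t=15: Δ0=11101101 Δ1=01101101 | 1Δ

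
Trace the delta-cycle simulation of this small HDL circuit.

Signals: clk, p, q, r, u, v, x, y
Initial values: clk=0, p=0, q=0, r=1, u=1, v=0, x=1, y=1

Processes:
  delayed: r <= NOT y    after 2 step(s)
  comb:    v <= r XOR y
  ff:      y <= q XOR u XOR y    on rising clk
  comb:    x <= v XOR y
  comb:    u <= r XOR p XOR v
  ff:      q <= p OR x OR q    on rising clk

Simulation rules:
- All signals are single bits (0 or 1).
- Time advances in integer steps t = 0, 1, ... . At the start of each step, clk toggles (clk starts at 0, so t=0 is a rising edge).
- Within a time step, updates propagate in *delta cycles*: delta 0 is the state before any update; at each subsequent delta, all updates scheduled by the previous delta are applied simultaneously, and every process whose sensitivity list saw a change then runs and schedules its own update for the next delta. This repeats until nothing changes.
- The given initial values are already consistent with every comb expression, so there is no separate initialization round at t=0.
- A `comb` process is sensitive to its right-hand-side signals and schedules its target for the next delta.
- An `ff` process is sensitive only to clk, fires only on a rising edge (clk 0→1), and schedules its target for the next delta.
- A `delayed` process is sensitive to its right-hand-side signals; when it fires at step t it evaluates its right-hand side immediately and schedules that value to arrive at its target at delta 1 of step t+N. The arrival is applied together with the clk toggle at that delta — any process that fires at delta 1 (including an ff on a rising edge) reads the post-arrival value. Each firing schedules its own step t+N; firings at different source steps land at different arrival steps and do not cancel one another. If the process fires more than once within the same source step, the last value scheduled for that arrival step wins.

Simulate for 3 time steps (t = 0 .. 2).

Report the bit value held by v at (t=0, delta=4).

[bits: clk,v,y,p,u,x,q,r]
t=0: Δ0=00101101 Δ1=10101101 Δ2=10001111 Δ3=11001011 Δ4=11000111 | 4Δ
t=1: Δ0=11000111 Δ1=01000111 | 1Δ
t=2: Δ0=01000111 Δ1=11000111 Δ2=11100111 Δ3=10100011 Δ4=10101111 | 4Δ

1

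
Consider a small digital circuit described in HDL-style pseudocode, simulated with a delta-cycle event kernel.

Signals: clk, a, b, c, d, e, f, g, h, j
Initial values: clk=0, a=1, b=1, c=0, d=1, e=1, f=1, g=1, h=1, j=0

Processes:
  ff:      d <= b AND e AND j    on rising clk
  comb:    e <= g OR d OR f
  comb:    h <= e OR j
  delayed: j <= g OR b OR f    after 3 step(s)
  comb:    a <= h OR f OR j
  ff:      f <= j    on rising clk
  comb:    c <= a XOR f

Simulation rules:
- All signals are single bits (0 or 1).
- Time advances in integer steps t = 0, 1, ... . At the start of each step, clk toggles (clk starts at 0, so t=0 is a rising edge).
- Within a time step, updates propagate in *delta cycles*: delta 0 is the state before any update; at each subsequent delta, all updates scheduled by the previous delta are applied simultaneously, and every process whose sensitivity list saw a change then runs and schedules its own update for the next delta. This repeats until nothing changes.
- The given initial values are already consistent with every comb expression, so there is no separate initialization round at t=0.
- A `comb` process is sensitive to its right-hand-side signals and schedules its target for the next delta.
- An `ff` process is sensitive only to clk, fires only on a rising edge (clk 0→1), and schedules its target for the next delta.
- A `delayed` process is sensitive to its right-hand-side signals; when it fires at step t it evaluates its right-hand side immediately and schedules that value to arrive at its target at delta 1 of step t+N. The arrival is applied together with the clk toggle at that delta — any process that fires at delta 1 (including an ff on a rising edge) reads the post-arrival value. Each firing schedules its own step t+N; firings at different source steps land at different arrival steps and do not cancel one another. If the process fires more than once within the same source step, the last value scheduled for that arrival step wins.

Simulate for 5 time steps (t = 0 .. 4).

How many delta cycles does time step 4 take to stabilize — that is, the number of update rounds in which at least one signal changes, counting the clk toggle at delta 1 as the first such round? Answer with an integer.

[bits: d,c,clk,j,h,g,b,a,e,f]
t=0: Δ0=1000111111 Δ1=1010111111 Δ2=0010111110 Δ3=0110111110 | 3Δ
t=1: Δ0=0110111110 Δ1=0100111110 | 1Δ
t=2: Δ0=0100111110 Δ1=0110111110 | 1Δ
t=3: Δ0=0110111110 Δ1=0101111110 | 1Δ
t=4: Δ0=0101111110 Δ1=0111111110 Δ2=1111111111 Δ3=1011111111 | 3Δ

3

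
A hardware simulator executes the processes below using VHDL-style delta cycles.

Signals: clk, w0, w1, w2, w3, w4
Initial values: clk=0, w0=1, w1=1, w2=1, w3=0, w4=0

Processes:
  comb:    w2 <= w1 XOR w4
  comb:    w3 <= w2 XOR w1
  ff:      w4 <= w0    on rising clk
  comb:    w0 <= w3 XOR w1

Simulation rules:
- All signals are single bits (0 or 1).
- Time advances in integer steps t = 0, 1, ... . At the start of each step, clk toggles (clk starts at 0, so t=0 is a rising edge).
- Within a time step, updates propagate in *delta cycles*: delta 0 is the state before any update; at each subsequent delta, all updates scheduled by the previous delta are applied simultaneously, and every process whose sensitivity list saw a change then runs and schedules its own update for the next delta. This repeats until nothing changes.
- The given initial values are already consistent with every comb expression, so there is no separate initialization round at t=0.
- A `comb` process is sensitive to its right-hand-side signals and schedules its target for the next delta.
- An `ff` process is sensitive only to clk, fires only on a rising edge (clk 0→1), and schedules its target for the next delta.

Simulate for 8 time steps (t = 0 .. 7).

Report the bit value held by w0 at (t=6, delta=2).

0

t0.Δ0 w3=0 w4=0 w1=1 clk=0 w0=1 w2=1
t0.Δ1 w3=0 w4=0 w1=1 clk=1 w0=1 w2=1
t0.Δ2 w3=0 w4=1 w1=1 clk=1 w0=1 w2=1
t0.Δ3 w3=0 w4=1 w1=1 clk=1 w0=1 w2=0
t0.Δ4 w3=1 w4=1 w1=1 clk=1 w0=1 w2=0
t0.Δ5 w3=1 w4=1 w1=1 clk=1 w0=0 w2=0
t1.Δ0 w3=1 w4=1 w1=1 clk=1 w0=0 w2=0
t1.Δ1 w3=1 w4=1 w1=1 clk=0 w0=0 w2=0
t2.Δ0 w3=1 w4=1 w1=1 clk=0 w0=0 w2=0
t2.Δ1 w3=1 w4=1 w1=1 clk=1 w0=0 w2=0
t2.Δ2 w3=1 w4=0 w1=1 clk=1 w0=0 w2=0
t2.Δ3 w3=1 w4=0 w1=1 clk=1 w0=0 w2=1
t2.Δ4 w3=0 w4=0 w1=1 clk=1 w0=0 w2=1
t2.Δ5 w3=0 w4=0 w1=1 clk=1 w0=1 w2=1
t3.Δ0 w3=0 w4=0 w1=1 clk=1 w0=1 w2=1
t3.Δ1 w3=0 w4=0 w1=1 clk=0 w0=1 w2=1
t4.Δ0 w3=0 w4=0 w1=1 clk=0 w0=1 w2=1
t4.Δ1 w3=0 w4=0 w1=1 clk=1 w0=1 w2=1
t4.Δ2 w3=0 w4=1 w1=1 clk=1 w0=1 w2=1
t4.Δ3 w3=0 w4=1 w1=1 clk=1 w0=1 w2=0
t4.Δ4 w3=1 w4=1 w1=1 clk=1 w0=1 w2=0
t4.Δ5 w3=1 w4=1 w1=1 clk=1 w0=0 w2=0
t5.Δ0 w3=1 w4=1 w1=1 clk=1 w0=0 w2=0
t5.Δ1 w3=1 w4=1 w1=1 clk=0 w0=0 w2=0
t6.Δ0 w3=1 w4=1 w1=1 clk=0 w0=0 w2=0
t6.Δ1 w3=1 w4=1 w1=1 clk=1 w0=0 w2=0
t6.Δ2 w3=1 w4=0 w1=1 clk=1 w0=0 w2=0
t6.Δ3 w3=1 w4=0 w1=1 clk=1 w0=0 w2=1
t6.Δ4 w3=0 w4=0 w1=1 clk=1 w0=0 w2=1
t6.Δ5 w3=0 w4=0 w1=1 clk=1 w0=1 w2=1
t7.Δ0 w3=0 w4=0 w1=1 clk=1 w0=1 w2=1
t7.Δ1 w3=0 w4=0 w1=1 clk=0 w0=1 w2=1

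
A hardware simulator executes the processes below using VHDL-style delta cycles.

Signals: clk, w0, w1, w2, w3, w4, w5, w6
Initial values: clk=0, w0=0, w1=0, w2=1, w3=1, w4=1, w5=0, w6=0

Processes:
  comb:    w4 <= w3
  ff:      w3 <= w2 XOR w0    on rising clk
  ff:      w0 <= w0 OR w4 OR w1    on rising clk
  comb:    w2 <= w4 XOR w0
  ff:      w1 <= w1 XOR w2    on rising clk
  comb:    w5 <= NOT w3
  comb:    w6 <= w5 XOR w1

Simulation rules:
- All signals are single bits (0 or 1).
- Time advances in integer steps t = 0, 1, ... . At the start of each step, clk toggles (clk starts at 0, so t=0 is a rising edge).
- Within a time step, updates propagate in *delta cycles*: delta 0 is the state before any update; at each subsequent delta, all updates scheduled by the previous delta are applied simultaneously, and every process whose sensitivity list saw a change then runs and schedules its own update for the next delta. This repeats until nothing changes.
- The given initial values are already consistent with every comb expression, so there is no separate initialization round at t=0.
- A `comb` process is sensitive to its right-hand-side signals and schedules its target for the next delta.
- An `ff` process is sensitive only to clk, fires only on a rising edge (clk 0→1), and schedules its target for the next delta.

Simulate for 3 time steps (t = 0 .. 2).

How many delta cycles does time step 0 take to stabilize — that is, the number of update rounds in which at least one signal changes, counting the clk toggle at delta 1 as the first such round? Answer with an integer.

t0.Δ0 w0=0 w1=0 w3=1 w5=0 w6=0 clk=0 w4=1 w2=1
t0.Δ1 w0=0 w1=0 w3=1 w5=0 w6=0 clk=1 w4=1 w2=1
t0.Δ2 w0=1 w1=1 w3=1 w5=0 w6=0 clk=1 w4=1 w2=1
t0.Δ3 w0=1 w1=1 w3=1 w5=0 w6=1 clk=1 w4=1 w2=0
t1.Δ0 w0=1 w1=1 w3=1 w5=0 w6=1 clk=1 w4=1 w2=0
t1.Δ1 w0=1 w1=1 w3=1 w5=0 w6=1 clk=0 w4=1 w2=0
t2.Δ0 w0=1 w1=1 w3=1 w5=0 w6=1 clk=0 w4=1 w2=0
t2.Δ1 w0=1 w1=1 w3=1 w5=0 w6=1 clk=1 w4=1 w2=0

3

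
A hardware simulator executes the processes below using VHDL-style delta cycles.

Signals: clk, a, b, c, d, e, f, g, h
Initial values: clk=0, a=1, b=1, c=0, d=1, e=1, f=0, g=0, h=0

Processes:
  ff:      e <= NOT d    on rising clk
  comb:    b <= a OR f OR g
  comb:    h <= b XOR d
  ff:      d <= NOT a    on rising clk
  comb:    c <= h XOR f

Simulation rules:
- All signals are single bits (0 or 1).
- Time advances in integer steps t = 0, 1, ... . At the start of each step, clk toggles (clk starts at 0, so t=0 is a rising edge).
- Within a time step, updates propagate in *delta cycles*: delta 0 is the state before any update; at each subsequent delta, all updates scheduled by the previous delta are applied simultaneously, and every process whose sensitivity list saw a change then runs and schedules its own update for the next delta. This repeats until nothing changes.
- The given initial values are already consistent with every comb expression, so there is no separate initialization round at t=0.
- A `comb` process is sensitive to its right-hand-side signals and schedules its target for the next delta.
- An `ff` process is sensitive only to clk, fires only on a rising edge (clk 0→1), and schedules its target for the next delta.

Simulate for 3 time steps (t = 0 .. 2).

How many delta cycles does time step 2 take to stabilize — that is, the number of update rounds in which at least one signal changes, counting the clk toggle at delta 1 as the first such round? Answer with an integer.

2

[bits: e,f,b,g,clk,d,h,a,c]
t=0: Δ0=101001010 Δ1=101011010 Δ2=001010010 Δ3=001010110 Δ4=001010111 | 4Δ
t=1: Δ0=001010111 Δ1=001000111 | 1Δ
t=2: Δ0=001000111 Δ1=001010111 Δ2=101010111 | 2Δ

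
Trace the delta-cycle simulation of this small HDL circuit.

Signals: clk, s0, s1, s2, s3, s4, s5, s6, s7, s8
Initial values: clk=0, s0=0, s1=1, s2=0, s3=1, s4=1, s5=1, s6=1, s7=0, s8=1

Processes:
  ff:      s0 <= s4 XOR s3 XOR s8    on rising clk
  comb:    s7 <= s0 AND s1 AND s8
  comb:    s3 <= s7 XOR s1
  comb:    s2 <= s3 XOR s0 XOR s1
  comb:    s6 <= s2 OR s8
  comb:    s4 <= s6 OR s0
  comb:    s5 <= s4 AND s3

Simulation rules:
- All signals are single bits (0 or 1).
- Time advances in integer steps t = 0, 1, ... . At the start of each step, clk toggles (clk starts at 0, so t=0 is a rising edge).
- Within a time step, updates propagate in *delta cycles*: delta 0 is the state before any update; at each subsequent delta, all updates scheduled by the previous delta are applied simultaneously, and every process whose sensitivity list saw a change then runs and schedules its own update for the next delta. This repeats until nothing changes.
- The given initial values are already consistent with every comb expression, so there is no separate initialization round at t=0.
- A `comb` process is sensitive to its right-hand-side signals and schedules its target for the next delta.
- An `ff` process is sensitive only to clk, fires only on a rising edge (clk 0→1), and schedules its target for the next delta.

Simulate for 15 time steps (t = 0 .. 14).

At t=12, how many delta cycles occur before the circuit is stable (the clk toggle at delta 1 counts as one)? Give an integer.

5

t0.Δ0 s3=1 s2=0 s6=1 s0=0 clk=0 s5=1 s4=1 s7=0 s8=1 s1=1
t0.Δ1 s3=1 s2=0 s6=1 s0=0 clk=1 s5=1 s4=1 s7=0 s8=1 s1=1
t0.Δ2 s3=1 s2=0 s6=1 s0=1 clk=1 s5=1 s4=1 s7=0 s8=1 s1=1
t0.Δ3 s3=1 s2=1 s6=1 s0=1 clk=1 s5=1 s4=1 s7=1 s8=1 s1=1
t0.Δ4 s3=0 s2=1 s6=1 s0=1 clk=1 s5=1 s4=1 s7=1 s8=1 s1=1
t0.Δ5 s3=0 s2=0 s6=1 s0=1 clk=1 s5=0 s4=1 s7=1 s8=1 s1=1
t1.Δ0 s3=0 s2=0 s6=1 s0=1 clk=1 s5=0 s4=1 s7=1 s8=1 s1=1
t1.Δ1 s3=0 s2=0 s6=1 s0=1 clk=0 s5=0 s4=1 s7=1 s8=1 s1=1
t2.Δ0 s3=0 s2=0 s6=1 s0=1 clk=0 s5=0 s4=1 s7=1 s8=1 s1=1
t2.Δ1 s3=0 s2=0 s6=1 s0=1 clk=1 s5=0 s4=1 s7=1 s8=1 s1=1
t2.Δ2 s3=0 s2=0 s6=1 s0=0 clk=1 s5=0 s4=1 s7=1 s8=1 s1=1
t2.Δ3 s3=0 s2=1 s6=1 s0=0 clk=1 s5=0 s4=1 s7=0 s8=1 s1=1
t2.Δ4 s3=1 s2=1 s6=1 s0=0 clk=1 s5=0 s4=1 s7=0 s8=1 s1=1
t2.Δ5 s3=1 s2=0 s6=1 s0=0 clk=1 s5=1 s4=1 s7=0 s8=1 s1=1
t3.Δ0 s3=1 s2=0 s6=1 s0=0 clk=1 s5=1 s4=1 s7=0 s8=1 s1=1
t3.Δ1 s3=1 s2=0 s6=1 s0=0 clk=0 s5=1 s4=1 s7=0 s8=1 s1=1
t4.Δ0 s3=1 s2=0 s6=1 s0=0 clk=0 s5=1 s4=1 s7=0 s8=1 s1=1
t4.Δ1 s3=1 s2=0 s6=1 s0=0 clk=1 s5=1 s4=1 s7=0 s8=1 s1=1
t4.Δ2 s3=1 s2=0 s6=1 s0=1 clk=1 s5=1 s4=1 s7=0 s8=1 s1=1
t4.Δ3 s3=1 s2=1 s6=1 s0=1 clk=1 s5=1 s4=1 s7=1 s8=1 s1=1
t4.Δ4 s3=0 s2=1 s6=1 s0=1 clk=1 s5=1 s4=1 s7=1 s8=1 s1=1
t4.Δ5 s3=0 s2=0 s6=1 s0=1 clk=1 s5=0 s4=1 s7=1 s8=1 s1=1
t5.Δ0 s3=0 s2=0 s6=1 s0=1 clk=1 s5=0 s4=1 s7=1 s8=1 s1=1
t5.Δ1 s3=0 s2=0 s6=1 s0=1 clk=0 s5=0 s4=1 s7=1 s8=1 s1=1
t6.Δ0 s3=0 s2=0 s6=1 s0=1 clk=0 s5=0 s4=1 s7=1 s8=1 s1=1
t6.Δ1 s3=0 s2=0 s6=1 s0=1 clk=1 s5=0 s4=1 s7=1 s8=1 s1=1
t6.Δ2 s3=0 s2=0 s6=1 s0=0 clk=1 s5=0 s4=1 s7=1 s8=1 s1=1
t6.Δ3 s3=0 s2=1 s6=1 s0=0 clk=1 s5=0 s4=1 s7=0 s8=1 s1=1
t6.Δ4 s3=1 s2=1 s6=1 s0=0 clk=1 s5=0 s4=1 s7=0 s8=1 s1=1
t6.Δ5 s3=1 s2=0 s6=1 s0=0 clk=1 s5=1 s4=1 s7=0 s8=1 s1=1
t7.Δ0 s3=1 s2=0 s6=1 s0=0 clk=1 s5=1 s4=1 s7=0 s8=1 s1=1
t7.Δ1 s3=1 s2=0 s6=1 s0=0 clk=0 s5=1 s4=1 s7=0 s8=1 s1=1
t8.Δ0 s3=1 s2=0 s6=1 s0=0 clk=0 s5=1 s4=1 s7=0 s8=1 s1=1
t8.Δ1 s3=1 s2=0 s6=1 s0=0 clk=1 s5=1 s4=1 s7=0 s8=1 s1=1
t8.Δ2 s3=1 s2=0 s6=1 s0=1 clk=1 s5=1 s4=1 s7=0 s8=1 s1=1
t8.Δ3 s3=1 s2=1 s6=1 s0=1 clk=1 s5=1 s4=1 s7=1 s8=1 s1=1
t8.Δ4 s3=0 s2=1 s6=1 s0=1 clk=1 s5=1 s4=1 s7=1 s8=1 s1=1
t8.Δ5 s3=0 s2=0 s6=1 s0=1 clk=1 s5=0 s4=1 s7=1 s8=1 s1=1
t9.Δ0 s3=0 s2=0 s6=1 s0=1 clk=1 s5=0 s4=1 s7=1 s8=1 s1=1
t9.Δ1 s3=0 s2=0 s6=1 s0=1 clk=0 s5=0 s4=1 s7=1 s8=1 s1=1
t10.Δ0 s3=0 s2=0 s6=1 s0=1 clk=0 s5=0 s4=1 s7=1 s8=1 s1=1
t10.Δ1 s3=0 s2=0 s6=1 s0=1 clk=1 s5=0 s4=1 s7=1 s8=1 s1=1
t10.Δ2 s3=0 s2=0 s6=1 s0=0 clk=1 s5=0 s4=1 s7=1 s8=1 s1=1
t10.Δ3 s3=0 s2=1 s6=1 s0=0 clk=1 s5=0 s4=1 s7=0 s8=1 s1=1
t10.Δ4 s3=1 s2=1 s6=1 s0=0 clk=1 s5=0 s4=1 s7=0 s8=1 s1=1
t10.Δ5 s3=1 s2=0 s6=1 s0=0 clk=1 s5=1 s4=1 s7=0 s8=1 s1=1
t11.Δ0 s3=1 s2=0 s6=1 s0=0 clk=1 s5=1 s4=1 s7=0 s8=1 s1=1
t11.Δ1 s3=1 s2=0 s6=1 s0=0 clk=0 s5=1 s4=1 s7=0 s8=1 s1=1
t12.Δ0 s3=1 s2=0 s6=1 s0=0 clk=0 s5=1 s4=1 s7=0 s8=1 s1=1
t12.Δ1 s3=1 s2=0 s6=1 s0=0 clk=1 s5=1 s4=1 s7=0 s8=1 s1=1
t12.Δ2 s3=1 s2=0 s6=1 s0=1 clk=1 s5=1 s4=1 s7=0 s8=1 s1=1
t12.Δ3 s3=1 s2=1 s6=1 s0=1 clk=1 s5=1 s4=1 s7=1 s8=1 s1=1
t12.Δ4 s3=0 s2=1 s6=1 s0=1 clk=1 s5=1 s4=1 s7=1 s8=1 s1=1
t12.Δ5 s3=0 s2=0 s6=1 s0=1 clk=1 s5=0 s4=1 s7=1 s8=1 s1=1
t13.Δ0 s3=0 s2=0 s6=1 s0=1 clk=1 s5=0 s4=1 s7=1 s8=1 s1=1
t13.Δ1 s3=0 s2=0 s6=1 s0=1 clk=0 s5=0 s4=1 s7=1 s8=1 s1=1
t14.Δ0 s3=0 s2=0 s6=1 s0=1 clk=0 s5=0 s4=1 s7=1 s8=1 s1=1
t14.Δ1 s3=0 s2=0 s6=1 s0=1 clk=1 s5=0 s4=1 s7=1 s8=1 s1=1
t14.Δ2 s3=0 s2=0 s6=1 s0=0 clk=1 s5=0 s4=1 s7=1 s8=1 s1=1
t14.Δ3 s3=0 s2=1 s6=1 s0=0 clk=1 s5=0 s4=1 s7=0 s8=1 s1=1
t14.Δ4 s3=1 s2=1 s6=1 s0=0 clk=1 s5=0 s4=1 s7=0 s8=1 s1=1
t14.Δ5 s3=1 s2=0 s6=1 s0=0 clk=1 s5=1 s4=1 s7=0 s8=1 s1=1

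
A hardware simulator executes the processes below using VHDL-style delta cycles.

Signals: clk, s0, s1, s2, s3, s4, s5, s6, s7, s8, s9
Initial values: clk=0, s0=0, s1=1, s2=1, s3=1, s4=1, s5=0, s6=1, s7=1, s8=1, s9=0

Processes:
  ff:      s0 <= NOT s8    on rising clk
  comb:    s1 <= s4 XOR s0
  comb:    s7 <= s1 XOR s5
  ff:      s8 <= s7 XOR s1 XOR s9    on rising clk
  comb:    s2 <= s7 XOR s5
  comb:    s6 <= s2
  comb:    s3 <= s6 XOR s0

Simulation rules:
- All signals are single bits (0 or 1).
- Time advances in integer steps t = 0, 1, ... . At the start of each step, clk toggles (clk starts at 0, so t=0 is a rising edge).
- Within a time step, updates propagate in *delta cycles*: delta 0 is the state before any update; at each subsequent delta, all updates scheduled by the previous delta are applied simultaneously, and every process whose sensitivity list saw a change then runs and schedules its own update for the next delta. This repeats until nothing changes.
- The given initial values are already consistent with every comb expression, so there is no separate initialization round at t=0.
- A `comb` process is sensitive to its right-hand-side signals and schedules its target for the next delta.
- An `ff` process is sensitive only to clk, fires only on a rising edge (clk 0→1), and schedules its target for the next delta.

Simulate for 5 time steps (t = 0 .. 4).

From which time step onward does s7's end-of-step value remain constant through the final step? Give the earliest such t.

2

t=0 Δ0: s8=1 clk=0 s2=1 s4=1 s9=0 s3=1 s1=1 s6=1 s7=1 s0=0 s5=0
  Δ1: clk:0→1
  Δ2: s8:1→0
  (2Δ to stable)
t=1 Δ0: s8=0 clk=1 s2=1 s4=1 s9=0 s3=1 s1=1 s6=1 s7=1 s0=0 s5=0
  Δ1: clk:1→0
  (1Δ to stable)
t=2 Δ0: s8=0 clk=0 s2=1 s4=1 s9=0 s3=1 s1=1 s6=1 s7=1 s0=0 s5=0
  Δ1: clk:0→1
  Δ2: s0:0→1
  Δ3: s3:1→0, s1:1→0
  Δ4: s7:1→0
  Δ5: s2:1→0
  Δ6: s6:1→0
  Δ7: s3:0→1
  (7Δ to stable)
t=3 Δ0: s8=0 clk=1 s2=0 s4=1 s9=0 s3=1 s1=0 s6=0 s7=0 s0=1 s5=0
  Δ1: clk:1→0
  (1Δ to stable)
t=4 Δ0: s8=0 clk=0 s2=0 s4=1 s9=0 s3=1 s1=0 s6=0 s7=0 s0=1 s5=0
  Δ1: clk:0→1
  (1Δ to stable)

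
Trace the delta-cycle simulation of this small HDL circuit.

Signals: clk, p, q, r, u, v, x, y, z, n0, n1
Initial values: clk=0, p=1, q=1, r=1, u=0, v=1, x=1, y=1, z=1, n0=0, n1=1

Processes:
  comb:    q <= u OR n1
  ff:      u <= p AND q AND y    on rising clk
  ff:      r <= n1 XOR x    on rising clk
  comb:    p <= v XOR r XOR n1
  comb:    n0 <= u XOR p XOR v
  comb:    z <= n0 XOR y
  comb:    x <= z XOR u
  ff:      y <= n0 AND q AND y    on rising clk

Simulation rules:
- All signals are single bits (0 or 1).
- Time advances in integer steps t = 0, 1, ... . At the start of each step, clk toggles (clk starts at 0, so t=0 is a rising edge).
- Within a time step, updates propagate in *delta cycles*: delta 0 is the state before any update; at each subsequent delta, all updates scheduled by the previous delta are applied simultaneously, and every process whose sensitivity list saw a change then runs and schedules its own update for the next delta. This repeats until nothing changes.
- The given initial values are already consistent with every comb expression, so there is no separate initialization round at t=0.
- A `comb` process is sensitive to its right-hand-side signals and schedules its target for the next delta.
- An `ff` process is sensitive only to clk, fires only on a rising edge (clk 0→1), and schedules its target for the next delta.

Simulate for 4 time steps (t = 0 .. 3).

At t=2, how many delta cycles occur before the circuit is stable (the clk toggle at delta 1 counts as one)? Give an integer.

5

[bits: q,z,clk,u,y,r,n0,x,p,n1,v]
t=0: Δ0=11001101111 Δ1=11101101111 Δ2=11110001111 Δ3=10110010011 Δ4=11110001011 Δ5=10110000011 Δ6=10110001011 | 6Δ
t=1: Δ0=10110001011 Δ1=10010001011 | 1Δ
t=2: Δ0=10010001011 Δ1=10110001011 Δ2=10100001011 Δ3=10100010011 Δ4=11100010011 Δ5=11100011011 | 5Δ
t=3: Δ0=11100011011 Δ1=11000011011 | 1Δ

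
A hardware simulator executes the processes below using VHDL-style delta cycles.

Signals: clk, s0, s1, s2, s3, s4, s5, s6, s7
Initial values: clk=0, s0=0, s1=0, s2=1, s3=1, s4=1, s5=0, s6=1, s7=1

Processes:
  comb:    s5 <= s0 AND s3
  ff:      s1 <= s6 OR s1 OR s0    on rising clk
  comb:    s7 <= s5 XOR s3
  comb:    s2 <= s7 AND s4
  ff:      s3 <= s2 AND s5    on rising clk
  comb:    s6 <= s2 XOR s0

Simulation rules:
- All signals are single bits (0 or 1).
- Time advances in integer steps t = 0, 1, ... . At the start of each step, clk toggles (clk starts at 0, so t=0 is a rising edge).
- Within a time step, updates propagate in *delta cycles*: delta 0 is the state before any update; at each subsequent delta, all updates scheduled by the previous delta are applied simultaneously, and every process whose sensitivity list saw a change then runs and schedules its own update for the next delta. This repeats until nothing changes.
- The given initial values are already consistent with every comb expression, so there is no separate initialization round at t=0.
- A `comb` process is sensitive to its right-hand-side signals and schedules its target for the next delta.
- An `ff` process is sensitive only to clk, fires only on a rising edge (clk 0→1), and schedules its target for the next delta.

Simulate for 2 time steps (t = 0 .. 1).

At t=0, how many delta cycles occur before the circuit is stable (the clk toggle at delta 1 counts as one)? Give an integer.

5

t=0 Δ0: clk=0 s0=0 s1=0 s5=0 s3=1 s6=1 s4=1 s7=1 s2=1
  Δ1: clk:0→1
  Δ2: s1:0→1, s3:1→0
  Δ3: s7:1→0
  Δ4: s2:1→0
  Δ5: s6:1→0
  (5Δ to stable)
t=1 Δ0: clk=1 s0=0 s1=1 s5=0 s3=0 s6=0 s4=1 s7=0 s2=0
  Δ1: clk:1→0
  (1Δ to stable)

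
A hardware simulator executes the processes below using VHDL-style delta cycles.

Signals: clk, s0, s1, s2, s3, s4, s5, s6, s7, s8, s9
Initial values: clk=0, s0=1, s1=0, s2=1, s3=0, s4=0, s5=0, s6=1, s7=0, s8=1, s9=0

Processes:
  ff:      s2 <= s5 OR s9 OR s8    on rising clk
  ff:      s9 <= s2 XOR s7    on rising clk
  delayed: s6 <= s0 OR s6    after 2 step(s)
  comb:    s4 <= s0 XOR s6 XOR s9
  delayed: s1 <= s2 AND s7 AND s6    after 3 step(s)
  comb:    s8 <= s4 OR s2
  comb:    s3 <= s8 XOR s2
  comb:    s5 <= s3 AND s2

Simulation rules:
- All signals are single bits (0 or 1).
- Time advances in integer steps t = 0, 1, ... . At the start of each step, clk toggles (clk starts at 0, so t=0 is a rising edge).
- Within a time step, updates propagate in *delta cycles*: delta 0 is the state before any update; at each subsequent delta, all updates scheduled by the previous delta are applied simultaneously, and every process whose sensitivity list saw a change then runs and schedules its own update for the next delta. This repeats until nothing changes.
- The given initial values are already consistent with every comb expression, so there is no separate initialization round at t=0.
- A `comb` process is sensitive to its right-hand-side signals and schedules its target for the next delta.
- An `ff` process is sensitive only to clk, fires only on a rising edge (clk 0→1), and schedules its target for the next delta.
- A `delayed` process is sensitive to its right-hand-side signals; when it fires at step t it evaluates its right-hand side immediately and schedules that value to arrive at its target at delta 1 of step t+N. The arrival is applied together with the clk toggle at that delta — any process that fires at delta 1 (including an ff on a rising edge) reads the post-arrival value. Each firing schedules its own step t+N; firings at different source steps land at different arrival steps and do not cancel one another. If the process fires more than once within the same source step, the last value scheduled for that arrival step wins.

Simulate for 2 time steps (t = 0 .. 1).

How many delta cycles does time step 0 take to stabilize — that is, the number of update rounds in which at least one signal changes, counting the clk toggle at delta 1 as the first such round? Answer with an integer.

3

[bits: s3,s2,s1,clk,s7,s4,s9,s0,s6,s5,s8]
t=0: Δ0=01000001101 Δ1=01010001101 Δ2=01010011101 Δ3=01010111101 | 3Δ
t=1: Δ0=01010111101 Δ1=01000111101 | 1Δ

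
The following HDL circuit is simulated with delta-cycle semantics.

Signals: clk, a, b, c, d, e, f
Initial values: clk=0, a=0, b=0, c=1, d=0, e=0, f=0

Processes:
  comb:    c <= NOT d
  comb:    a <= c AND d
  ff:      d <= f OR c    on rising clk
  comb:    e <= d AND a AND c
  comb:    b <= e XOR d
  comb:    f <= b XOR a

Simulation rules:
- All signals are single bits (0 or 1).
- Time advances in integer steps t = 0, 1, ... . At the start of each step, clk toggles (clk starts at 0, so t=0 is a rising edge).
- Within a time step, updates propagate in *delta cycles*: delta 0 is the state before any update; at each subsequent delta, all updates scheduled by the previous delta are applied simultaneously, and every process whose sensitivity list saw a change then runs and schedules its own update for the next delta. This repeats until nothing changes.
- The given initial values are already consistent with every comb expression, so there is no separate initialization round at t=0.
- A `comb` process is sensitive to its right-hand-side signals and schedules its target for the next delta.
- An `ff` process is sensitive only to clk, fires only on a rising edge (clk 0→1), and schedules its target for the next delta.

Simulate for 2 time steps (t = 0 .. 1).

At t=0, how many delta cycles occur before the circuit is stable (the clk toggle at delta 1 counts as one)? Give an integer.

5

[bits: a,b,d,clk,e,c,f]
t=0: Δ0=0000010 Δ1=0001010 Δ2=0011010 Δ3=1111000 Δ4=0111000 Δ5=0111001 | 5Δ
t=1: Δ0=0111001 Δ1=0110001 | 1Δ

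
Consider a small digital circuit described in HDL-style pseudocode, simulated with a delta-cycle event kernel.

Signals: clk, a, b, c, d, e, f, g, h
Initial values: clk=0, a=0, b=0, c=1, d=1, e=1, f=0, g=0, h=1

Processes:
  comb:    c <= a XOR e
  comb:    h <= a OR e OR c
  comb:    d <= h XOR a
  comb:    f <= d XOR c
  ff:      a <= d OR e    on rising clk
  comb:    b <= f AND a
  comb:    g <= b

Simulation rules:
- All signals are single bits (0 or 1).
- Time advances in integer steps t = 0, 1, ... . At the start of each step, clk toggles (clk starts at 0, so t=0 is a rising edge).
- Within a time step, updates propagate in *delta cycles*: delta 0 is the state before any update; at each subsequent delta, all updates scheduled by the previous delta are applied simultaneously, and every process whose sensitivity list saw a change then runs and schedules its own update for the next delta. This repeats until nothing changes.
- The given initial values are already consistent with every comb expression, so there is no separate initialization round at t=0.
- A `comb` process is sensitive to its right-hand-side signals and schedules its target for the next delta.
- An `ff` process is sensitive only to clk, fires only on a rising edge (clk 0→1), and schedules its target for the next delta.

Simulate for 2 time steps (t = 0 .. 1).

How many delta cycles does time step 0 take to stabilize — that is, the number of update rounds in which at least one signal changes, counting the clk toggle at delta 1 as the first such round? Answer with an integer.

3

t0.Δ0 g=0 f=0 h=1 a=0 clk=0 c=1 b=0 d=1 e=1
t0.Δ1 g=0 f=0 h=1 a=0 clk=1 c=1 b=0 d=1 e=1
t0.Δ2 g=0 f=0 h=1 a=1 clk=1 c=1 b=0 d=1 e=1
t0.Δ3 g=0 f=0 h=1 a=1 clk=1 c=0 b=0 d=0 e=1
t1.Δ0 g=0 f=0 h=1 a=1 clk=1 c=0 b=0 d=0 e=1
t1.Δ1 g=0 f=0 h=1 a=1 clk=0 c=0 b=0 d=0 e=1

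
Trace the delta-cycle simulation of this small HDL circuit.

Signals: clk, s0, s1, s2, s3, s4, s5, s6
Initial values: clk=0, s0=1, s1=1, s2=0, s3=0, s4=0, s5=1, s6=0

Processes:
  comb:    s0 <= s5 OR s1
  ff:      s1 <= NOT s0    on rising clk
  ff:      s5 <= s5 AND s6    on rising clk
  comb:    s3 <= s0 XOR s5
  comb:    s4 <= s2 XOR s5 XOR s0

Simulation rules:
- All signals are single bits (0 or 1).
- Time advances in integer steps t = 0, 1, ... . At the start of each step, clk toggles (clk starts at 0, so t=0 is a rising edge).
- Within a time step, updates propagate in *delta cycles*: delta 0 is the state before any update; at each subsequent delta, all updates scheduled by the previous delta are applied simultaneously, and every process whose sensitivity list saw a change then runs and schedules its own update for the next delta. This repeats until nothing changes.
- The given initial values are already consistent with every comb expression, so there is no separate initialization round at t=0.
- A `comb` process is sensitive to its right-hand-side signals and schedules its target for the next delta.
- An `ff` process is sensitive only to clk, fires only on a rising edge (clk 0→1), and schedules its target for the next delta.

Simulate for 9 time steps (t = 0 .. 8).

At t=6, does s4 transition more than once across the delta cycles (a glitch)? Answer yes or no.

t0.Δ0 s0=1 s5=1 s3=0 s2=0 s1=1 clk=0 s6=0 s4=0
t0.Δ1 s0=1 s5=1 s3=0 s2=0 s1=1 clk=1 s6=0 s4=0
t0.Δ2 s0=1 s5=0 s3=0 s2=0 s1=0 clk=1 s6=0 s4=0
t0.Δ3 s0=0 s5=0 s3=1 s2=0 s1=0 clk=1 s6=0 s4=1
t0.Δ4 s0=0 s5=0 s3=0 s2=0 s1=0 clk=1 s6=0 s4=0
t1.Δ0 s0=0 s5=0 s3=0 s2=0 s1=0 clk=1 s6=0 s4=0
t1.Δ1 s0=0 s5=0 s3=0 s2=0 s1=0 clk=0 s6=0 s4=0
t2.Δ0 s0=0 s5=0 s3=0 s2=0 s1=0 clk=0 s6=0 s4=0
t2.Δ1 s0=0 s5=0 s3=0 s2=0 s1=0 clk=1 s6=0 s4=0
t2.Δ2 s0=0 s5=0 s3=0 s2=0 s1=1 clk=1 s6=0 s4=0
t2.Δ3 s0=1 s5=0 s3=0 s2=0 s1=1 clk=1 s6=0 s4=0
t2.Δ4 s0=1 s5=0 s3=1 s2=0 s1=1 clk=1 s6=0 s4=1
t3.Δ0 s0=1 s5=0 s3=1 s2=0 s1=1 clk=1 s6=0 s4=1
t3.Δ1 s0=1 s5=0 s3=1 s2=0 s1=1 clk=0 s6=0 s4=1
t4.Δ0 s0=1 s5=0 s3=1 s2=0 s1=1 clk=0 s6=0 s4=1
t4.Δ1 s0=1 s5=0 s3=1 s2=0 s1=1 clk=1 s6=0 s4=1
t4.Δ2 s0=1 s5=0 s3=1 s2=0 s1=0 clk=1 s6=0 s4=1
t4.Δ3 s0=0 s5=0 s3=1 s2=0 s1=0 clk=1 s6=0 s4=1
t4.Δ4 s0=0 s5=0 s3=0 s2=0 s1=0 clk=1 s6=0 s4=0
t5.Δ0 s0=0 s5=0 s3=0 s2=0 s1=0 clk=1 s6=0 s4=0
t5.Δ1 s0=0 s5=0 s3=0 s2=0 s1=0 clk=0 s6=0 s4=0
t6.Δ0 s0=0 s5=0 s3=0 s2=0 s1=0 clk=0 s6=0 s4=0
t6.Δ1 s0=0 s5=0 s3=0 s2=0 s1=0 clk=1 s6=0 s4=0
t6.Δ2 s0=0 s5=0 s3=0 s2=0 s1=1 clk=1 s6=0 s4=0
t6.Δ3 s0=1 s5=0 s3=0 s2=0 s1=1 clk=1 s6=0 s4=0
t6.Δ4 s0=1 s5=0 s3=1 s2=0 s1=1 clk=1 s6=0 s4=1
t7.Δ0 s0=1 s5=0 s3=1 s2=0 s1=1 clk=1 s6=0 s4=1
t7.Δ1 s0=1 s5=0 s3=1 s2=0 s1=1 clk=0 s6=0 s4=1
t8.Δ0 s0=1 s5=0 s3=1 s2=0 s1=1 clk=0 s6=0 s4=1
t8.Δ1 s0=1 s5=0 s3=1 s2=0 s1=1 clk=1 s6=0 s4=1
t8.Δ2 s0=1 s5=0 s3=1 s2=0 s1=0 clk=1 s6=0 s4=1
t8.Δ3 s0=0 s5=0 s3=1 s2=0 s1=0 clk=1 s6=0 s4=1
t8.Δ4 s0=0 s5=0 s3=0 s2=0 s1=0 clk=1 s6=0 s4=0

no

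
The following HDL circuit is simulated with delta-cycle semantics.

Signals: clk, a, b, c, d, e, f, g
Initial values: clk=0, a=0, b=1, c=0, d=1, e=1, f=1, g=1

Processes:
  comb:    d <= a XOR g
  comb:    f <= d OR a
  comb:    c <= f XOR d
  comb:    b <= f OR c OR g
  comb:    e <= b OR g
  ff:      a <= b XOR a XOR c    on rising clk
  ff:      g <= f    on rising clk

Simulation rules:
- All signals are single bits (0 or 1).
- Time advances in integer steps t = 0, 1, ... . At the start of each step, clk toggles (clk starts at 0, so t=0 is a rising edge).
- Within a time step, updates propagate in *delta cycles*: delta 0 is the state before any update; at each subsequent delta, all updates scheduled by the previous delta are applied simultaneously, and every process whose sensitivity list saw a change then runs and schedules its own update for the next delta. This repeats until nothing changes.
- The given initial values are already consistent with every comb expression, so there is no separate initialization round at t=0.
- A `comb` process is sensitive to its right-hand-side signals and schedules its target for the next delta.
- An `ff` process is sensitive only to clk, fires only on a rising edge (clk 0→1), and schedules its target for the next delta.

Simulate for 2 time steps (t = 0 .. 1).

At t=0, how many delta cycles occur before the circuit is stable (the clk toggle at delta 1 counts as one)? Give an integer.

t0.Δ0 d=1 e=1 g=1 clk=0 c=0 f=1 a=0 b=1
t0.Δ1 d=1 e=1 g=1 clk=1 c=0 f=1 a=0 b=1
t0.Δ2 d=1 e=1 g=1 clk=1 c=0 f=1 a=1 b=1
t0.Δ3 d=0 e=1 g=1 clk=1 c=0 f=1 a=1 b=1
t0.Δ4 d=0 e=1 g=1 clk=1 c=1 f=1 a=1 b=1
t1.Δ0 d=0 e=1 g=1 clk=1 c=1 f=1 a=1 b=1
t1.Δ1 d=0 e=1 g=1 clk=0 c=1 f=1 a=1 b=1

4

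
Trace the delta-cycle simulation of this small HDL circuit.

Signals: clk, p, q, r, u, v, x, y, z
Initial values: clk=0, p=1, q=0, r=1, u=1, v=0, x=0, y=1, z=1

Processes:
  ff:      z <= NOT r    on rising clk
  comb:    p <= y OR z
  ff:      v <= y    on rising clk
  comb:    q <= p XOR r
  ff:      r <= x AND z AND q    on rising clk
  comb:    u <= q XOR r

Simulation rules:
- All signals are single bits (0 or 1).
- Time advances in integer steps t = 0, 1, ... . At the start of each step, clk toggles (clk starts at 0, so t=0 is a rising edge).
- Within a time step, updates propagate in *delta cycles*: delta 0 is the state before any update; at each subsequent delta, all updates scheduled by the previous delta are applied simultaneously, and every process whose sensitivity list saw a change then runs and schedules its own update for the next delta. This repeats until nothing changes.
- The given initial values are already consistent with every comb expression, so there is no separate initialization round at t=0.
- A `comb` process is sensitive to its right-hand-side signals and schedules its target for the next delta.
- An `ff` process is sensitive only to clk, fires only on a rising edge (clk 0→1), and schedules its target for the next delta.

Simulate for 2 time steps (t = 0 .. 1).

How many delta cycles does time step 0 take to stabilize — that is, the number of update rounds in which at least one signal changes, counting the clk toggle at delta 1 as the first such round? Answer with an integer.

4

t0.Δ0 z=1 x=0 p=1 u=1 r=1 q=0 v=0 y=1 clk=0
t0.Δ1 z=1 x=0 p=1 u=1 r=1 q=0 v=0 y=1 clk=1
t0.Δ2 z=0 x=0 p=1 u=1 r=0 q=0 v=1 y=1 clk=1
t0.Δ3 z=0 x=0 p=1 u=0 r=0 q=1 v=1 y=1 clk=1
t0.Δ4 z=0 x=0 p=1 u=1 r=0 q=1 v=1 y=1 clk=1
t1.Δ0 z=0 x=0 p=1 u=1 r=0 q=1 v=1 y=1 clk=1
t1.Δ1 z=0 x=0 p=1 u=1 r=0 q=1 v=1 y=1 clk=0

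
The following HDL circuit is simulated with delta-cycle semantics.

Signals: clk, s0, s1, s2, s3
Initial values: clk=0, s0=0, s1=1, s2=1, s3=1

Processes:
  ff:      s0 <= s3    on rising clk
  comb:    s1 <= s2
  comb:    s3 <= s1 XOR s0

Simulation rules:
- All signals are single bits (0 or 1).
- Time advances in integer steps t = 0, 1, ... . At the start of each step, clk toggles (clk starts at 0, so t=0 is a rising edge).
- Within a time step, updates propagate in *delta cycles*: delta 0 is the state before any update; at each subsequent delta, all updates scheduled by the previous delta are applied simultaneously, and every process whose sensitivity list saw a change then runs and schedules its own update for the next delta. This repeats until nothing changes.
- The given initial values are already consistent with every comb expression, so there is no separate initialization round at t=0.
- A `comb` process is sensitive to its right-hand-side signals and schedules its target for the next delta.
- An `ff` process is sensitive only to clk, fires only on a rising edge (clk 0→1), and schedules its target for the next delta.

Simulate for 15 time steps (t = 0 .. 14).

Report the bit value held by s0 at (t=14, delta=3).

t=0 Δ0: s3=1 s2=1 s1=1 s0=0 clk=0
  Δ1: clk:0→1
  Δ2: s0:0→1
  Δ3: s3:1→0
  (3Δ to stable)
t=1 Δ0: s3=0 s2=1 s1=1 s0=1 clk=1
  Δ1: clk:1→0
  (1Δ to stable)
t=2 Δ0: s3=0 s2=1 s1=1 s0=1 clk=0
  Δ1: clk:0→1
  Δ2: s0:1→0
  Δ3: s3:0→1
  (3Δ to stable)
t=3 Δ0: s3=1 s2=1 s1=1 s0=0 clk=1
  Δ1: clk:1→0
  (1Δ to stable)
t=4 Δ0: s3=1 s2=1 s1=1 s0=0 clk=0
  Δ1: clk:0→1
  Δ2: s0:0→1
  Δ3: s3:1→0
  (3Δ to stable)
t=5 Δ0: s3=0 s2=1 s1=1 s0=1 clk=1
  Δ1: clk:1→0
  (1Δ to stable)
t=6 Δ0: s3=0 s2=1 s1=1 s0=1 clk=0
  Δ1: clk:0→1
  Δ2: s0:1→0
  Δ3: s3:0→1
  (3Δ to stable)
t=7 Δ0: s3=1 s2=1 s1=1 s0=0 clk=1
  Δ1: clk:1→0
  (1Δ to stable)
t=8 Δ0: s3=1 s2=1 s1=1 s0=0 clk=0
  Δ1: clk:0→1
  Δ2: s0:0→1
  Δ3: s3:1→0
  (3Δ to stable)
t=9 Δ0: s3=0 s2=1 s1=1 s0=1 clk=1
  Δ1: clk:1→0
  (1Δ to stable)
t=10 Δ0: s3=0 s2=1 s1=1 s0=1 clk=0
  Δ1: clk:0→1
  Δ2: s0:1→0
  Δ3: s3:0→1
  (3Δ to stable)
t=11 Δ0: s3=1 s2=1 s1=1 s0=0 clk=1
  Δ1: clk:1→0
  (1Δ to stable)
t=12 Δ0: s3=1 s2=1 s1=1 s0=0 clk=0
  Δ1: clk:0→1
  Δ2: s0:0→1
  Δ3: s3:1→0
  (3Δ to stable)
t=13 Δ0: s3=0 s2=1 s1=1 s0=1 clk=1
  Δ1: clk:1→0
  (1Δ to stable)
t=14 Δ0: s3=0 s2=1 s1=1 s0=1 clk=0
  Δ1: clk:0→1
  Δ2: s0:1→0
  Δ3: s3:0→1
  (3Δ to stable)

0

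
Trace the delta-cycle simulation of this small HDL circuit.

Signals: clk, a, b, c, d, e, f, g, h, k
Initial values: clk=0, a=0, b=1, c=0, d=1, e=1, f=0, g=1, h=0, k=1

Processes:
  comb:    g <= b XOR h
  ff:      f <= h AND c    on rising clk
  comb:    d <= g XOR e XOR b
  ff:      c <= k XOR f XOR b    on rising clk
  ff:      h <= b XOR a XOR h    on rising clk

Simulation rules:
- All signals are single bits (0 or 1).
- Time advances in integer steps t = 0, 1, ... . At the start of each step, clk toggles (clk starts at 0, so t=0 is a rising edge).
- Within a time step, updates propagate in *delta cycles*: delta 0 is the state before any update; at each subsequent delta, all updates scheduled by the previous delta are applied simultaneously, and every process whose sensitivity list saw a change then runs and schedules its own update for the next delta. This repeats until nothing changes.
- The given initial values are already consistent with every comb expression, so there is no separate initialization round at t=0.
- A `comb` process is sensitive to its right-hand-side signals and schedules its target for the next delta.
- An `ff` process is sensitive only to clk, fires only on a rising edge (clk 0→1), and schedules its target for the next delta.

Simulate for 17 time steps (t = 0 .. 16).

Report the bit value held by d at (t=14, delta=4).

t0.Δ0 k=1 b=1 h=0 a=0 d=1 c=0 f=0 clk=0 g=1 e=1
t0.Δ1 k=1 b=1 h=0 a=0 d=1 c=0 f=0 clk=1 g=1 e=1
t0.Δ2 k=1 b=1 h=1 a=0 d=1 c=0 f=0 clk=1 g=1 e=1
t0.Δ3 k=1 b=1 h=1 a=0 d=1 c=0 f=0 clk=1 g=0 e=1
t0.Δ4 k=1 b=1 h=1 a=0 d=0 c=0 f=0 clk=1 g=0 e=1
t1.Δ0 k=1 b=1 h=1 a=0 d=0 c=0 f=0 clk=1 g=0 e=1
t1.Δ1 k=1 b=1 h=1 a=0 d=0 c=0 f=0 clk=0 g=0 e=1
t2.Δ0 k=1 b=1 h=1 a=0 d=0 c=0 f=0 clk=0 g=0 e=1
t2.Δ1 k=1 b=1 h=1 a=0 d=0 c=0 f=0 clk=1 g=0 e=1
t2.Δ2 k=1 b=1 h=0 a=0 d=0 c=0 f=0 clk=1 g=0 e=1
t2.Δ3 k=1 b=1 h=0 a=0 d=0 c=0 f=0 clk=1 g=1 e=1
t2.Δ4 k=1 b=1 h=0 a=0 d=1 c=0 f=0 clk=1 g=1 e=1
t3.Δ0 k=1 b=1 h=0 a=0 d=1 c=0 f=0 clk=1 g=1 e=1
t3.Δ1 k=1 b=1 h=0 a=0 d=1 c=0 f=0 clk=0 g=1 e=1
t4.Δ0 k=1 b=1 h=0 a=0 d=1 c=0 f=0 clk=0 g=1 e=1
t4.Δ1 k=1 b=1 h=0 a=0 d=1 c=0 f=0 clk=1 g=1 e=1
t4.Δ2 k=1 b=1 h=1 a=0 d=1 c=0 f=0 clk=1 g=1 e=1
t4.Δ3 k=1 b=1 h=1 a=0 d=1 c=0 f=0 clk=1 g=0 e=1
t4.Δ4 k=1 b=1 h=1 a=0 d=0 c=0 f=0 clk=1 g=0 e=1
t5.Δ0 k=1 b=1 h=1 a=0 d=0 c=0 f=0 clk=1 g=0 e=1
t5.Δ1 k=1 b=1 h=1 a=0 d=0 c=0 f=0 clk=0 g=0 e=1
t6.Δ0 k=1 b=1 h=1 a=0 d=0 c=0 f=0 clk=0 g=0 e=1
t6.Δ1 k=1 b=1 h=1 a=0 d=0 c=0 f=0 clk=1 g=0 e=1
t6.Δ2 k=1 b=1 h=0 a=0 d=0 c=0 f=0 clk=1 g=0 e=1
t6.Δ3 k=1 b=1 h=0 a=0 d=0 c=0 f=0 clk=1 g=1 e=1
t6.Δ4 k=1 b=1 h=0 a=0 d=1 c=0 f=0 clk=1 g=1 e=1
t7.Δ0 k=1 b=1 h=0 a=0 d=1 c=0 f=0 clk=1 g=1 e=1
t7.Δ1 k=1 b=1 h=0 a=0 d=1 c=0 f=0 clk=0 g=1 e=1
t8.Δ0 k=1 b=1 h=0 a=0 d=1 c=0 f=0 clk=0 g=1 e=1
t8.Δ1 k=1 b=1 h=0 a=0 d=1 c=0 f=0 clk=1 g=1 e=1
t8.Δ2 k=1 b=1 h=1 a=0 d=1 c=0 f=0 clk=1 g=1 e=1
t8.Δ3 k=1 b=1 h=1 a=0 d=1 c=0 f=0 clk=1 g=0 e=1
t8.Δ4 k=1 b=1 h=1 a=0 d=0 c=0 f=0 clk=1 g=0 e=1
t9.Δ0 k=1 b=1 h=1 a=0 d=0 c=0 f=0 clk=1 g=0 e=1
t9.Δ1 k=1 b=1 h=1 a=0 d=0 c=0 f=0 clk=0 g=0 e=1
t10.Δ0 k=1 b=1 h=1 a=0 d=0 c=0 f=0 clk=0 g=0 e=1
t10.Δ1 k=1 b=1 h=1 a=0 d=0 c=0 f=0 clk=1 g=0 e=1
t10.Δ2 k=1 b=1 h=0 a=0 d=0 c=0 f=0 clk=1 g=0 e=1
t10.Δ3 k=1 b=1 h=0 a=0 d=0 c=0 f=0 clk=1 g=1 e=1
t10.Δ4 k=1 b=1 h=0 a=0 d=1 c=0 f=0 clk=1 g=1 e=1
t11.Δ0 k=1 b=1 h=0 a=0 d=1 c=0 f=0 clk=1 g=1 e=1
t11.Δ1 k=1 b=1 h=0 a=0 d=1 c=0 f=0 clk=0 g=1 e=1
t12.Δ0 k=1 b=1 h=0 a=0 d=1 c=0 f=0 clk=0 g=1 e=1
t12.Δ1 k=1 b=1 h=0 a=0 d=1 c=0 f=0 clk=1 g=1 e=1
t12.Δ2 k=1 b=1 h=1 a=0 d=1 c=0 f=0 clk=1 g=1 e=1
t12.Δ3 k=1 b=1 h=1 a=0 d=1 c=0 f=0 clk=1 g=0 e=1
t12.Δ4 k=1 b=1 h=1 a=0 d=0 c=0 f=0 clk=1 g=0 e=1
t13.Δ0 k=1 b=1 h=1 a=0 d=0 c=0 f=0 clk=1 g=0 e=1
t13.Δ1 k=1 b=1 h=1 a=0 d=0 c=0 f=0 clk=0 g=0 e=1
t14.Δ0 k=1 b=1 h=1 a=0 d=0 c=0 f=0 clk=0 g=0 e=1
t14.Δ1 k=1 b=1 h=1 a=0 d=0 c=0 f=0 clk=1 g=0 e=1
t14.Δ2 k=1 b=1 h=0 a=0 d=0 c=0 f=0 clk=1 g=0 e=1
t14.Δ3 k=1 b=1 h=0 a=0 d=0 c=0 f=0 clk=1 g=1 e=1
t14.Δ4 k=1 b=1 h=0 a=0 d=1 c=0 f=0 clk=1 g=1 e=1
t15.Δ0 k=1 b=1 h=0 a=0 d=1 c=0 f=0 clk=1 g=1 e=1
t15.Δ1 k=1 b=1 h=0 a=0 d=1 c=0 f=0 clk=0 g=1 e=1
t16.Δ0 k=1 b=1 h=0 a=0 d=1 c=0 f=0 clk=0 g=1 e=1
t16.Δ1 k=1 b=1 h=0 a=0 d=1 c=0 f=0 clk=1 g=1 e=1
t16.Δ2 k=1 b=1 h=1 a=0 d=1 c=0 f=0 clk=1 g=1 e=1
t16.Δ3 k=1 b=1 h=1 a=0 d=1 c=0 f=0 clk=1 g=0 e=1
t16.Δ4 k=1 b=1 h=1 a=0 d=0 c=0 f=0 clk=1 g=0 e=1

1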